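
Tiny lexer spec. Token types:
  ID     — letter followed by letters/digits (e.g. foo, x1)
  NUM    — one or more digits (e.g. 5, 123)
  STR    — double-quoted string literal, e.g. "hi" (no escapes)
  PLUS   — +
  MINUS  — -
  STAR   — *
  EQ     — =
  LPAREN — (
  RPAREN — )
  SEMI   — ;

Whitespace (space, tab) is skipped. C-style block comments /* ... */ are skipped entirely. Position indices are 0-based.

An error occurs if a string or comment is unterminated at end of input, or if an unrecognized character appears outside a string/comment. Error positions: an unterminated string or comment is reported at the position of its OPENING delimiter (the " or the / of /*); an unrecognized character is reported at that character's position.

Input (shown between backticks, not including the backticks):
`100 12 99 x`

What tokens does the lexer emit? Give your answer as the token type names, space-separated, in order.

Answer: NUM NUM NUM ID

Derivation:
pos=0: emit NUM '100' (now at pos=3)
pos=4: emit NUM '12' (now at pos=6)
pos=7: emit NUM '99' (now at pos=9)
pos=10: emit ID 'x' (now at pos=11)
DONE. 4 tokens: [NUM, NUM, NUM, ID]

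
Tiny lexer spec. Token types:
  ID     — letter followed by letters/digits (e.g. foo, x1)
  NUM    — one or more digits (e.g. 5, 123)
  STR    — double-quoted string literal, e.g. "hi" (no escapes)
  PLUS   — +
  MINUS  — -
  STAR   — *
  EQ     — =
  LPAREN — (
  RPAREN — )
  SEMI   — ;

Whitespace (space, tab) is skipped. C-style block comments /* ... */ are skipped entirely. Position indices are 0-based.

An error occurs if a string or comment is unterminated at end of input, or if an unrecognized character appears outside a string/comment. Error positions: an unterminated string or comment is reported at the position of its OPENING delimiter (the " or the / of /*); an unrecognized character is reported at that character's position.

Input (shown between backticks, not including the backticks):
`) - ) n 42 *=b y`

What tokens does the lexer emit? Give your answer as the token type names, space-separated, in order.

Answer: RPAREN MINUS RPAREN ID NUM STAR EQ ID ID

Derivation:
pos=0: emit RPAREN ')'
pos=2: emit MINUS '-'
pos=4: emit RPAREN ')'
pos=6: emit ID 'n' (now at pos=7)
pos=8: emit NUM '42' (now at pos=10)
pos=11: emit STAR '*'
pos=12: emit EQ '='
pos=13: emit ID 'b' (now at pos=14)
pos=15: emit ID 'y' (now at pos=16)
DONE. 9 tokens: [RPAREN, MINUS, RPAREN, ID, NUM, STAR, EQ, ID, ID]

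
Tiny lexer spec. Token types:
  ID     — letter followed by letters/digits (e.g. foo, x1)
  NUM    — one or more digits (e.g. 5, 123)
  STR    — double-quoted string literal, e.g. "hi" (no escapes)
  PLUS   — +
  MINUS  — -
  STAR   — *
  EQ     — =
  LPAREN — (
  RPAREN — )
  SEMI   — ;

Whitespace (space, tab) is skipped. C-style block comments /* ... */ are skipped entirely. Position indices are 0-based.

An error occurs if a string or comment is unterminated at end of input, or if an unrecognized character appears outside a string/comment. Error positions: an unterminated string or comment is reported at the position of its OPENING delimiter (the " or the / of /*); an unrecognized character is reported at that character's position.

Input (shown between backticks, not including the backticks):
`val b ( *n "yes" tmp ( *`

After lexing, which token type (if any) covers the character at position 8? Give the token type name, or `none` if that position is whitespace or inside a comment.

pos=0: emit ID 'val' (now at pos=3)
pos=4: emit ID 'b' (now at pos=5)
pos=6: emit LPAREN '('
pos=8: emit STAR '*'
pos=9: emit ID 'n' (now at pos=10)
pos=11: enter STRING mode
pos=11: emit STR "yes" (now at pos=16)
pos=17: emit ID 'tmp' (now at pos=20)
pos=21: emit LPAREN '('
pos=23: emit STAR '*'
DONE. 9 tokens: [ID, ID, LPAREN, STAR, ID, STR, ID, LPAREN, STAR]
Position 8: char is '*' -> STAR

Answer: STAR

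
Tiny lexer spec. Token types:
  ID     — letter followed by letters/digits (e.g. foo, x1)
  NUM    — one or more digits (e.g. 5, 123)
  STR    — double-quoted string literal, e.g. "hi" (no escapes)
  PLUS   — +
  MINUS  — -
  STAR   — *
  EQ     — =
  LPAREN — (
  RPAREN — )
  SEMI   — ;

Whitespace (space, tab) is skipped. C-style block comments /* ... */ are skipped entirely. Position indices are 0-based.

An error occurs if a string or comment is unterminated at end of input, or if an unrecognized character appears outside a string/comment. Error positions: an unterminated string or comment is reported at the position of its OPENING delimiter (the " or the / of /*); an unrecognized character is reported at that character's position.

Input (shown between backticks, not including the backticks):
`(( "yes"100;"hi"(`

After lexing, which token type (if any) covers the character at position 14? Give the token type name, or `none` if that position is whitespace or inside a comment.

Answer: STR

Derivation:
pos=0: emit LPAREN '('
pos=1: emit LPAREN '('
pos=3: enter STRING mode
pos=3: emit STR "yes" (now at pos=8)
pos=8: emit NUM '100' (now at pos=11)
pos=11: emit SEMI ';'
pos=12: enter STRING mode
pos=12: emit STR "hi" (now at pos=16)
pos=16: emit LPAREN '('
DONE. 7 tokens: [LPAREN, LPAREN, STR, NUM, SEMI, STR, LPAREN]
Position 14: char is 'i' -> STR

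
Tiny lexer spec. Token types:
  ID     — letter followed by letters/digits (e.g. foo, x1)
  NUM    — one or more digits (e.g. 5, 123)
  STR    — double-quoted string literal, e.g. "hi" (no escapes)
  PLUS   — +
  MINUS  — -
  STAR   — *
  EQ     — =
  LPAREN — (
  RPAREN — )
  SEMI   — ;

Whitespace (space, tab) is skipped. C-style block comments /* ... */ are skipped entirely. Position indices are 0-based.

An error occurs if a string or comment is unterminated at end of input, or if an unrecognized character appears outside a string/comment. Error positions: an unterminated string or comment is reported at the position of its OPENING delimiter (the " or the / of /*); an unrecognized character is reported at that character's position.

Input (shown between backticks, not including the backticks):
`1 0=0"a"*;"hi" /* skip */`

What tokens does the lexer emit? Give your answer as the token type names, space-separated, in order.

Answer: NUM NUM EQ NUM STR STAR SEMI STR

Derivation:
pos=0: emit NUM '1' (now at pos=1)
pos=2: emit NUM '0' (now at pos=3)
pos=3: emit EQ '='
pos=4: emit NUM '0' (now at pos=5)
pos=5: enter STRING mode
pos=5: emit STR "a" (now at pos=8)
pos=8: emit STAR '*'
pos=9: emit SEMI ';'
pos=10: enter STRING mode
pos=10: emit STR "hi" (now at pos=14)
pos=15: enter COMMENT mode (saw '/*')
exit COMMENT mode (now at pos=25)
DONE. 8 tokens: [NUM, NUM, EQ, NUM, STR, STAR, SEMI, STR]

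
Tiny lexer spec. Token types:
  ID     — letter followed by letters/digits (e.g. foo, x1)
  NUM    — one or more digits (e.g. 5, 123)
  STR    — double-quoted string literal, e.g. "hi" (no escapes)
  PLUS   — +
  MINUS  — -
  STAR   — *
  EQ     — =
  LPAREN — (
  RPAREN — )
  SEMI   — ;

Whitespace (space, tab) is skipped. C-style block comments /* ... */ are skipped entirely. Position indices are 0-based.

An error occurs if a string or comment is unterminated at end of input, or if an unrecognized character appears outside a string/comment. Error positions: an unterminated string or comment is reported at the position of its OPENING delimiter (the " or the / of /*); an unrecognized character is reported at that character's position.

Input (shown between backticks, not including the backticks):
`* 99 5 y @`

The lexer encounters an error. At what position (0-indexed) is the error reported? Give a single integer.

pos=0: emit STAR '*'
pos=2: emit NUM '99' (now at pos=4)
pos=5: emit NUM '5' (now at pos=6)
pos=7: emit ID 'y' (now at pos=8)
pos=9: ERROR — unrecognized char '@'

Answer: 9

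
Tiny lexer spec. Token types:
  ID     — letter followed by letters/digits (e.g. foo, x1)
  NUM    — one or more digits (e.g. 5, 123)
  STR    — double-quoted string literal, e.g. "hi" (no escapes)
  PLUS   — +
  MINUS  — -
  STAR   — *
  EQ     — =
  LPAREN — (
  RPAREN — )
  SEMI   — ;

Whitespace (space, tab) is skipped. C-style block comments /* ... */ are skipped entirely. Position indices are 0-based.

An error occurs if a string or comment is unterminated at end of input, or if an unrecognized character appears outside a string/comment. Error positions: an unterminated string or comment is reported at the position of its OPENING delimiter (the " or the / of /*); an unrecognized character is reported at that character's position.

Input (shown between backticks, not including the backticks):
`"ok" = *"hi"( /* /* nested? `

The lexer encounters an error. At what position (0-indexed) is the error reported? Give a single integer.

pos=0: enter STRING mode
pos=0: emit STR "ok" (now at pos=4)
pos=5: emit EQ '='
pos=7: emit STAR '*'
pos=8: enter STRING mode
pos=8: emit STR "hi" (now at pos=12)
pos=12: emit LPAREN '('
pos=14: enter COMMENT mode (saw '/*')
pos=14: ERROR — unterminated comment (reached EOF)

Answer: 14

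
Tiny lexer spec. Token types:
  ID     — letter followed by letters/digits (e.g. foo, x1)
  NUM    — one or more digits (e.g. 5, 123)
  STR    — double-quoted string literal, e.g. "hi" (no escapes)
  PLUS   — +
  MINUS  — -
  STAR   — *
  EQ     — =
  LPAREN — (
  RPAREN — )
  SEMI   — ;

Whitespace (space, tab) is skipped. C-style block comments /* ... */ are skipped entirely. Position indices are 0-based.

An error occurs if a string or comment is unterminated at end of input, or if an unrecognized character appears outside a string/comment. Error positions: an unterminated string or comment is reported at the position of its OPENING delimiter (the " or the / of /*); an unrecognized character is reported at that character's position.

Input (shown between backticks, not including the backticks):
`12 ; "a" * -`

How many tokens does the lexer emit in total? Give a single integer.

Answer: 5

Derivation:
pos=0: emit NUM '12' (now at pos=2)
pos=3: emit SEMI ';'
pos=5: enter STRING mode
pos=5: emit STR "a" (now at pos=8)
pos=9: emit STAR '*'
pos=11: emit MINUS '-'
DONE. 5 tokens: [NUM, SEMI, STR, STAR, MINUS]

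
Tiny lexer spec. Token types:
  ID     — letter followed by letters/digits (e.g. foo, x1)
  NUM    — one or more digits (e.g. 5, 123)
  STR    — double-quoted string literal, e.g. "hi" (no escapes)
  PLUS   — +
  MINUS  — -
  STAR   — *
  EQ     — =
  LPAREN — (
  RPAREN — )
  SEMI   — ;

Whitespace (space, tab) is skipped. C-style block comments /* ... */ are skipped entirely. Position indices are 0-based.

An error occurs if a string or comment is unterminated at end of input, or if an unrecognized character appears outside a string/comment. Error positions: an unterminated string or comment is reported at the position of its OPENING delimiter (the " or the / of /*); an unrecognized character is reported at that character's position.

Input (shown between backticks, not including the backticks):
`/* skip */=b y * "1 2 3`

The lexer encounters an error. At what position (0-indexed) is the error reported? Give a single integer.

Answer: 17

Derivation:
pos=0: enter COMMENT mode (saw '/*')
exit COMMENT mode (now at pos=10)
pos=10: emit EQ '='
pos=11: emit ID 'b' (now at pos=12)
pos=13: emit ID 'y' (now at pos=14)
pos=15: emit STAR '*'
pos=17: enter STRING mode
pos=17: ERROR — unterminated string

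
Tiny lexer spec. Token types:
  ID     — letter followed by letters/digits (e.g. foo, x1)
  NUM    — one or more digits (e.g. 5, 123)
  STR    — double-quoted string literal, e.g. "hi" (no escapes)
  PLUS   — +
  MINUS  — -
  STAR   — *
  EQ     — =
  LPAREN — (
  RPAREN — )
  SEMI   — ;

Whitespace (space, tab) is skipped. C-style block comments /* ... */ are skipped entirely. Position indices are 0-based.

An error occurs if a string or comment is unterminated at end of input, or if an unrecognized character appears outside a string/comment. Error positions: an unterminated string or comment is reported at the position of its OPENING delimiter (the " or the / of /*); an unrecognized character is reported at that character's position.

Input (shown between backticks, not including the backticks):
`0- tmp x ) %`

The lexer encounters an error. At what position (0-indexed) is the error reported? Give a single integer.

pos=0: emit NUM '0' (now at pos=1)
pos=1: emit MINUS '-'
pos=3: emit ID 'tmp' (now at pos=6)
pos=7: emit ID 'x' (now at pos=8)
pos=9: emit RPAREN ')'
pos=11: ERROR — unrecognized char '%'

Answer: 11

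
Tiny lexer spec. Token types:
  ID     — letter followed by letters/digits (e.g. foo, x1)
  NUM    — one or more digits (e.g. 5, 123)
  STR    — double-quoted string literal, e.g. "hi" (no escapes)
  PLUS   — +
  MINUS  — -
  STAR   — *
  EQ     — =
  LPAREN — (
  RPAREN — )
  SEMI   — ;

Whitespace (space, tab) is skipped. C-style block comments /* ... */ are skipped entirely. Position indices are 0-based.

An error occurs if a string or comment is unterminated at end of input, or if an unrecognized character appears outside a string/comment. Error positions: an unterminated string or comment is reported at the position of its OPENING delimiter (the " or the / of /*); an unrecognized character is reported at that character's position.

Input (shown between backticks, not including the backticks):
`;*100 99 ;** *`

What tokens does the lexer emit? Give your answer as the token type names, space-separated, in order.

Answer: SEMI STAR NUM NUM SEMI STAR STAR STAR

Derivation:
pos=0: emit SEMI ';'
pos=1: emit STAR '*'
pos=2: emit NUM '100' (now at pos=5)
pos=6: emit NUM '99' (now at pos=8)
pos=9: emit SEMI ';'
pos=10: emit STAR '*'
pos=11: emit STAR '*'
pos=13: emit STAR '*'
DONE. 8 tokens: [SEMI, STAR, NUM, NUM, SEMI, STAR, STAR, STAR]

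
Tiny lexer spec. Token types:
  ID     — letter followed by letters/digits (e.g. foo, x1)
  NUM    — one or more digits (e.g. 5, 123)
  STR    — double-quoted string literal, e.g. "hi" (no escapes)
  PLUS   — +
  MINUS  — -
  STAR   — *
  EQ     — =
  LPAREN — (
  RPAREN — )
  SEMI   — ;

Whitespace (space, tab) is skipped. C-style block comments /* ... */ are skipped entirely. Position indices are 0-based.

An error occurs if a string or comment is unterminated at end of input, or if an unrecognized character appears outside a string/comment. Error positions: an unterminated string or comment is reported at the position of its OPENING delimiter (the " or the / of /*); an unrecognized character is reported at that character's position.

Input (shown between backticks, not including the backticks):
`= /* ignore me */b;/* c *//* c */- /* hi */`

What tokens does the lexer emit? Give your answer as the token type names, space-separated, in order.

Answer: EQ ID SEMI MINUS

Derivation:
pos=0: emit EQ '='
pos=2: enter COMMENT mode (saw '/*')
exit COMMENT mode (now at pos=17)
pos=17: emit ID 'b' (now at pos=18)
pos=18: emit SEMI ';'
pos=19: enter COMMENT mode (saw '/*')
exit COMMENT mode (now at pos=26)
pos=26: enter COMMENT mode (saw '/*')
exit COMMENT mode (now at pos=33)
pos=33: emit MINUS '-'
pos=35: enter COMMENT mode (saw '/*')
exit COMMENT mode (now at pos=43)
DONE. 4 tokens: [EQ, ID, SEMI, MINUS]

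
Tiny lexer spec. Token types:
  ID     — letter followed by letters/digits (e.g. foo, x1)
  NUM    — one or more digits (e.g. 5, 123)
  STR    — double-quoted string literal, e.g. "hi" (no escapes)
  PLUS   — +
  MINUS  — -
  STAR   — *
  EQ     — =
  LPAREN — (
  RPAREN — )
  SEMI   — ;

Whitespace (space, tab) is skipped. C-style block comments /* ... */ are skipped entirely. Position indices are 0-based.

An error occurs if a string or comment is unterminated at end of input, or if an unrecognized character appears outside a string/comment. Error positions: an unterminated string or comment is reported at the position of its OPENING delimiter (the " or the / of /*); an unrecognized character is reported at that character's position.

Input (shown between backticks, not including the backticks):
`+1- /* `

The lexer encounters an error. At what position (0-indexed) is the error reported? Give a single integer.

Answer: 4

Derivation:
pos=0: emit PLUS '+'
pos=1: emit NUM '1' (now at pos=2)
pos=2: emit MINUS '-'
pos=4: enter COMMENT mode (saw '/*')
pos=4: ERROR — unterminated comment (reached EOF)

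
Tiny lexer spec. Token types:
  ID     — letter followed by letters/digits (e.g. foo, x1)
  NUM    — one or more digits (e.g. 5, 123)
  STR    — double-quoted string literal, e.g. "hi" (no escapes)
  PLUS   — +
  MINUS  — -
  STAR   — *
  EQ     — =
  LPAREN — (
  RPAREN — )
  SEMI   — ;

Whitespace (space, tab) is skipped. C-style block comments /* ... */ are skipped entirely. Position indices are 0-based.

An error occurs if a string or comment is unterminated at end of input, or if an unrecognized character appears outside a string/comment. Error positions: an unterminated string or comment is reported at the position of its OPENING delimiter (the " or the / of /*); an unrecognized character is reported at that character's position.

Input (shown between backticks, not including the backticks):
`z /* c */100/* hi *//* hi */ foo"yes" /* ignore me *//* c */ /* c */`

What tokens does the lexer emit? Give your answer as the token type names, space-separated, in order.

Answer: ID NUM ID STR

Derivation:
pos=0: emit ID 'z' (now at pos=1)
pos=2: enter COMMENT mode (saw '/*')
exit COMMENT mode (now at pos=9)
pos=9: emit NUM '100' (now at pos=12)
pos=12: enter COMMENT mode (saw '/*')
exit COMMENT mode (now at pos=20)
pos=20: enter COMMENT mode (saw '/*')
exit COMMENT mode (now at pos=28)
pos=29: emit ID 'foo' (now at pos=32)
pos=32: enter STRING mode
pos=32: emit STR "yes" (now at pos=37)
pos=38: enter COMMENT mode (saw '/*')
exit COMMENT mode (now at pos=53)
pos=53: enter COMMENT mode (saw '/*')
exit COMMENT mode (now at pos=60)
pos=61: enter COMMENT mode (saw '/*')
exit COMMENT mode (now at pos=68)
DONE. 4 tokens: [ID, NUM, ID, STR]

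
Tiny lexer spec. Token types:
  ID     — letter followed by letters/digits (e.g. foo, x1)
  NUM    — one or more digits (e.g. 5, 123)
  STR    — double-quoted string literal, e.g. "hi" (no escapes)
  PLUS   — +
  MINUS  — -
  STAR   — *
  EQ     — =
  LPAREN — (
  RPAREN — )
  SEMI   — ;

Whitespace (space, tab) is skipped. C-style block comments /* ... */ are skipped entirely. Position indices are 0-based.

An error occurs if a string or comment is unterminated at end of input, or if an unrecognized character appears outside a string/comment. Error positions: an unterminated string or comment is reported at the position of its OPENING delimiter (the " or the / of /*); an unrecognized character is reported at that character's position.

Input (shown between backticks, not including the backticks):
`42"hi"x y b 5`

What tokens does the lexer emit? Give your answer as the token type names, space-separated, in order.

Answer: NUM STR ID ID ID NUM

Derivation:
pos=0: emit NUM '42' (now at pos=2)
pos=2: enter STRING mode
pos=2: emit STR "hi" (now at pos=6)
pos=6: emit ID 'x' (now at pos=7)
pos=8: emit ID 'y' (now at pos=9)
pos=10: emit ID 'b' (now at pos=11)
pos=12: emit NUM '5' (now at pos=13)
DONE. 6 tokens: [NUM, STR, ID, ID, ID, NUM]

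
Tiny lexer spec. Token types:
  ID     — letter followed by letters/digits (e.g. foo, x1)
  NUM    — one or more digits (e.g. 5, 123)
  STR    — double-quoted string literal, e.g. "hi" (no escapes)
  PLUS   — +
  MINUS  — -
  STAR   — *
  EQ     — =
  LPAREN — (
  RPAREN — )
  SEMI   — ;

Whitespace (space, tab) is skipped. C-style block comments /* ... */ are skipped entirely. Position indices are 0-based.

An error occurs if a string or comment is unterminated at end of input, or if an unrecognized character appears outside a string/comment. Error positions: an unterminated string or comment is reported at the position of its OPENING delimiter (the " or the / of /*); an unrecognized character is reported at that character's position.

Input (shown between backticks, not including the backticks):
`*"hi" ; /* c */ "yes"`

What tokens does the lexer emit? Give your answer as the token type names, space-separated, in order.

pos=0: emit STAR '*'
pos=1: enter STRING mode
pos=1: emit STR "hi" (now at pos=5)
pos=6: emit SEMI ';'
pos=8: enter COMMENT mode (saw '/*')
exit COMMENT mode (now at pos=15)
pos=16: enter STRING mode
pos=16: emit STR "yes" (now at pos=21)
DONE. 4 tokens: [STAR, STR, SEMI, STR]

Answer: STAR STR SEMI STR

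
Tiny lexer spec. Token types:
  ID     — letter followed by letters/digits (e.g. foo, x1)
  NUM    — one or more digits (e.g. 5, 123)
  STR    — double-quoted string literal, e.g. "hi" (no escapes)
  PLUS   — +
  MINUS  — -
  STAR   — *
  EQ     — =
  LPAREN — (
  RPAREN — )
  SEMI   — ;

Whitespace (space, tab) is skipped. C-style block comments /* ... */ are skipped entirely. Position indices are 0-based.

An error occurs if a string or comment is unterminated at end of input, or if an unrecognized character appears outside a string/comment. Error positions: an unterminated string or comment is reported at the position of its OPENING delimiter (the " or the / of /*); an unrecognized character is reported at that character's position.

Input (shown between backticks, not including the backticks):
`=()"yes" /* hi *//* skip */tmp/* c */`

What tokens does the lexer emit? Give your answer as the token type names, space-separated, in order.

pos=0: emit EQ '='
pos=1: emit LPAREN '('
pos=2: emit RPAREN ')'
pos=3: enter STRING mode
pos=3: emit STR "yes" (now at pos=8)
pos=9: enter COMMENT mode (saw '/*')
exit COMMENT mode (now at pos=17)
pos=17: enter COMMENT mode (saw '/*')
exit COMMENT mode (now at pos=27)
pos=27: emit ID 'tmp' (now at pos=30)
pos=30: enter COMMENT mode (saw '/*')
exit COMMENT mode (now at pos=37)
DONE. 5 tokens: [EQ, LPAREN, RPAREN, STR, ID]

Answer: EQ LPAREN RPAREN STR ID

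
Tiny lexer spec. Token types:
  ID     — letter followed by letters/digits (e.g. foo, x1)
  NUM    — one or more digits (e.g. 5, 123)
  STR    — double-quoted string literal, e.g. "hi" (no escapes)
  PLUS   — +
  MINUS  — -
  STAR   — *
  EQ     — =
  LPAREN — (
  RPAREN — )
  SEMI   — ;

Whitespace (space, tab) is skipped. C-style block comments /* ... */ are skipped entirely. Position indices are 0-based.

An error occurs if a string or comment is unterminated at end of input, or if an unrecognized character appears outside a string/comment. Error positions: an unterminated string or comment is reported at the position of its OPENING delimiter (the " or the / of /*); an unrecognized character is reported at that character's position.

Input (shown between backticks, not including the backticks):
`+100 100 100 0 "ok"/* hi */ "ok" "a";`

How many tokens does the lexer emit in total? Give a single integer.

Answer: 9

Derivation:
pos=0: emit PLUS '+'
pos=1: emit NUM '100' (now at pos=4)
pos=5: emit NUM '100' (now at pos=8)
pos=9: emit NUM '100' (now at pos=12)
pos=13: emit NUM '0' (now at pos=14)
pos=15: enter STRING mode
pos=15: emit STR "ok" (now at pos=19)
pos=19: enter COMMENT mode (saw '/*')
exit COMMENT mode (now at pos=27)
pos=28: enter STRING mode
pos=28: emit STR "ok" (now at pos=32)
pos=33: enter STRING mode
pos=33: emit STR "a" (now at pos=36)
pos=36: emit SEMI ';'
DONE. 9 tokens: [PLUS, NUM, NUM, NUM, NUM, STR, STR, STR, SEMI]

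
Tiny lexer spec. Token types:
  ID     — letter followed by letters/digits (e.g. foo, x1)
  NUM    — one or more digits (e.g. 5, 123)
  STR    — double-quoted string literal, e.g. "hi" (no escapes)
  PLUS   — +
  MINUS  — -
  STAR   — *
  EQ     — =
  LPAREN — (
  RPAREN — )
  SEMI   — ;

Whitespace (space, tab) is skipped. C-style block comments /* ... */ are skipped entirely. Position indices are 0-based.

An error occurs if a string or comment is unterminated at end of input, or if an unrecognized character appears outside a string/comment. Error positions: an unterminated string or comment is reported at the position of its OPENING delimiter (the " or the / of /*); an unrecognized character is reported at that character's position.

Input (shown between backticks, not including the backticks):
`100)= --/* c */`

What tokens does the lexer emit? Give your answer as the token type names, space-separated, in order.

Answer: NUM RPAREN EQ MINUS MINUS

Derivation:
pos=0: emit NUM '100' (now at pos=3)
pos=3: emit RPAREN ')'
pos=4: emit EQ '='
pos=6: emit MINUS '-'
pos=7: emit MINUS '-'
pos=8: enter COMMENT mode (saw '/*')
exit COMMENT mode (now at pos=15)
DONE. 5 tokens: [NUM, RPAREN, EQ, MINUS, MINUS]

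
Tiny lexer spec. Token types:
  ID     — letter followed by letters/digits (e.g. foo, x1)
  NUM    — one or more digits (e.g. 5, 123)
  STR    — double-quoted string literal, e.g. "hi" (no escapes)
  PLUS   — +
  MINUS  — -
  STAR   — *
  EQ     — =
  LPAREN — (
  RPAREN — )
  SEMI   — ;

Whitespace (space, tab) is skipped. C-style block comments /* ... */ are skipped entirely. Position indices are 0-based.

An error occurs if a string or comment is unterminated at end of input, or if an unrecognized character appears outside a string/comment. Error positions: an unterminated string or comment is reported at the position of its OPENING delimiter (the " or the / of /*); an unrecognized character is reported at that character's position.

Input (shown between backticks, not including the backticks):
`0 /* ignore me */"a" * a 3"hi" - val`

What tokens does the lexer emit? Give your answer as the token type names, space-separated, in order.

pos=0: emit NUM '0' (now at pos=1)
pos=2: enter COMMENT mode (saw '/*')
exit COMMENT mode (now at pos=17)
pos=17: enter STRING mode
pos=17: emit STR "a" (now at pos=20)
pos=21: emit STAR '*'
pos=23: emit ID 'a' (now at pos=24)
pos=25: emit NUM '3' (now at pos=26)
pos=26: enter STRING mode
pos=26: emit STR "hi" (now at pos=30)
pos=31: emit MINUS '-'
pos=33: emit ID 'val' (now at pos=36)
DONE. 8 tokens: [NUM, STR, STAR, ID, NUM, STR, MINUS, ID]

Answer: NUM STR STAR ID NUM STR MINUS ID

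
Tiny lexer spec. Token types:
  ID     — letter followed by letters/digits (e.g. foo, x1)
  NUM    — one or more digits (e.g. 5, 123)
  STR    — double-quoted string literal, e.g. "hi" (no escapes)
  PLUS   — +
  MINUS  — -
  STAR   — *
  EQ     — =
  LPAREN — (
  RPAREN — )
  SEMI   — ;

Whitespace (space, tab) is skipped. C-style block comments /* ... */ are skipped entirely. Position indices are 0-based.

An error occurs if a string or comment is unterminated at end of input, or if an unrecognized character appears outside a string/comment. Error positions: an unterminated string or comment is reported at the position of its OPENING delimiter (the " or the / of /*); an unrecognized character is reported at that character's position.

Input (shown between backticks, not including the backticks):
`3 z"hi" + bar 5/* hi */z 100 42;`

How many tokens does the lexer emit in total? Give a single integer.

pos=0: emit NUM '3' (now at pos=1)
pos=2: emit ID 'z' (now at pos=3)
pos=3: enter STRING mode
pos=3: emit STR "hi" (now at pos=7)
pos=8: emit PLUS '+'
pos=10: emit ID 'bar' (now at pos=13)
pos=14: emit NUM '5' (now at pos=15)
pos=15: enter COMMENT mode (saw '/*')
exit COMMENT mode (now at pos=23)
pos=23: emit ID 'z' (now at pos=24)
pos=25: emit NUM '100' (now at pos=28)
pos=29: emit NUM '42' (now at pos=31)
pos=31: emit SEMI ';'
DONE. 10 tokens: [NUM, ID, STR, PLUS, ID, NUM, ID, NUM, NUM, SEMI]

Answer: 10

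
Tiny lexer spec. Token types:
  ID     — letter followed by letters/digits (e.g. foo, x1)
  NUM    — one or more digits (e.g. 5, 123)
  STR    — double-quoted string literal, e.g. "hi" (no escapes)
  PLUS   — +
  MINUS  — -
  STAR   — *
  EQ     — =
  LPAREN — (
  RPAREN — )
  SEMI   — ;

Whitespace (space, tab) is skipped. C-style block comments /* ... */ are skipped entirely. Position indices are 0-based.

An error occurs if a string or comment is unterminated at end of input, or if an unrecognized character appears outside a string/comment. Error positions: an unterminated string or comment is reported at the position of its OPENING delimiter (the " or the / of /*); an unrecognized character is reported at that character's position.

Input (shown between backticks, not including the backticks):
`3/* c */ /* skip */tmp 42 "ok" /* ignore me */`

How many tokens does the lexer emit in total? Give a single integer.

pos=0: emit NUM '3' (now at pos=1)
pos=1: enter COMMENT mode (saw '/*')
exit COMMENT mode (now at pos=8)
pos=9: enter COMMENT mode (saw '/*')
exit COMMENT mode (now at pos=19)
pos=19: emit ID 'tmp' (now at pos=22)
pos=23: emit NUM '42' (now at pos=25)
pos=26: enter STRING mode
pos=26: emit STR "ok" (now at pos=30)
pos=31: enter COMMENT mode (saw '/*')
exit COMMENT mode (now at pos=46)
DONE. 4 tokens: [NUM, ID, NUM, STR]

Answer: 4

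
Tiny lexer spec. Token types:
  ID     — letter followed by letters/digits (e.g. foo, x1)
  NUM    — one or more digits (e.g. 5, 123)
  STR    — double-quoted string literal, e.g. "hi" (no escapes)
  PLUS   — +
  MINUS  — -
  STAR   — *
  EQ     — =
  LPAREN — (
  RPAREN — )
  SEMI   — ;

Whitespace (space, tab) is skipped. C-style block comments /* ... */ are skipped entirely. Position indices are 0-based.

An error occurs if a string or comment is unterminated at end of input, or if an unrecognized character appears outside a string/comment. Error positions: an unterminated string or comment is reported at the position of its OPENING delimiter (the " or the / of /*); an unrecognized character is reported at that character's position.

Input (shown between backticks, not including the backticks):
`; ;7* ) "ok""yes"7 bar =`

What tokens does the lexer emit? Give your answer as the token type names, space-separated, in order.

pos=0: emit SEMI ';'
pos=2: emit SEMI ';'
pos=3: emit NUM '7' (now at pos=4)
pos=4: emit STAR '*'
pos=6: emit RPAREN ')'
pos=8: enter STRING mode
pos=8: emit STR "ok" (now at pos=12)
pos=12: enter STRING mode
pos=12: emit STR "yes" (now at pos=17)
pos=17: emit NUM '7' (now at pos=18)
pos=19: emit ID 'bar' (now at pos=22)
pos=23: emit EQ '='
DONE. 10 tokens: [SEMI, SEMI, NUM, STAR, RPAREN, STR, STR, NUM, ID, EQ]

Answer: SEMI SEMI NUM STAR RPAREN STR STR NUM ID EQ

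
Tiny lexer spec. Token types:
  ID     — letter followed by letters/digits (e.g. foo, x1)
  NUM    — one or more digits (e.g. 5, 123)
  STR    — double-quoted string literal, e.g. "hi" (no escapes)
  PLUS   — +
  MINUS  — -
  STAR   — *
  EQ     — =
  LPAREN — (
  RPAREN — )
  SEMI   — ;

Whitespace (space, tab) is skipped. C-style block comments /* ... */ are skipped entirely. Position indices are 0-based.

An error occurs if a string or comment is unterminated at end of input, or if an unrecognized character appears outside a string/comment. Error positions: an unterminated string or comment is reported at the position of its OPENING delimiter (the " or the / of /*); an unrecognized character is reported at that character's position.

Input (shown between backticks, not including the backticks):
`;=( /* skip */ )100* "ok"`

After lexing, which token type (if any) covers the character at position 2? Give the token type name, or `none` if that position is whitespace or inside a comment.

pos=0: emit SEMI ';'
pos=1: emit EQ '='
pos=2: emit LPAREN '('
pos=4: enter COMMENT mode (saw '/*')
exit COMMENT mode (now at pos=14)
pos=15: emit RPAREN ')'
pos=16: emit NUM '100' (now at pos=19)
pos=19: emit STAR '*'
pos=21: enter STRING mode
pos=21: emit STR "ok" (now at pos=25)
DONE. 7 tokens: [SEMI, EQ, LPAREN, RPAREN, NUM, STAR, STR]
Position 2: char is '(' -> LPAREN

Answer: LPAREN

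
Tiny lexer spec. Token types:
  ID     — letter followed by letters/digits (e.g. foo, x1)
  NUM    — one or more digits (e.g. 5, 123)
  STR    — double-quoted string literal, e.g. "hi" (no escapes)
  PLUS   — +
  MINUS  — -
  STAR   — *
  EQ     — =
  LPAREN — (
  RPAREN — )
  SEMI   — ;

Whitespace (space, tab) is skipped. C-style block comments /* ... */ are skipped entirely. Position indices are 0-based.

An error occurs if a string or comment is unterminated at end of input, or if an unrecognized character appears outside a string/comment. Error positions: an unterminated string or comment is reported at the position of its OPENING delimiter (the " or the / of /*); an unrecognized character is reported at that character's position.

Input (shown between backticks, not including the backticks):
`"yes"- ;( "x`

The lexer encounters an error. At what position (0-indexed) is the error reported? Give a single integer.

Answer: 10

Derivation:
pos=0: enter STRING mode
pos=0: emit STR "yes" (now at pos=5)
pos=5: emit MINUS '-'
pos=7: emit SEMI ';'
pos=8: emit LPAREN '('
pos=10: enter STRING mode
pos=10: ERROR — unterminated string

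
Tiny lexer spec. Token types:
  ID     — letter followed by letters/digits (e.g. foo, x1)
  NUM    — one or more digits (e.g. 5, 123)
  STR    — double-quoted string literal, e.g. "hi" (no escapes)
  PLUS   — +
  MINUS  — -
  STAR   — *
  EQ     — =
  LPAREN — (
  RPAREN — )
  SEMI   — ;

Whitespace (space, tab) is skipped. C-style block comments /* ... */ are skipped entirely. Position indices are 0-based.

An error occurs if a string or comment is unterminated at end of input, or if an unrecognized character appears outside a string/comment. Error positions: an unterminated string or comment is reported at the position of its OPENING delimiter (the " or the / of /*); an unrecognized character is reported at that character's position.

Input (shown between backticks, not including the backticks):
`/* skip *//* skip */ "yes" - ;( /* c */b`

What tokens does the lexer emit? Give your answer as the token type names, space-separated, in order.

Answer: STR MINUS SEMI LPAREN ID

Derivation:
pos=0: enter COMMENT mode (saw '/*')
exit COMMENT mode (now at pos=10)
pos=10: enter COMMENT mode (saw '/*')
exit COMMENT mode (now at pos=20)
pos=21: enter STRING mode
pos=21: emit STR "yes" (now at pos=26)
pos=27: emit MINUS '-'
pos=29: emit SEMI ';'
pos=30: emit LPAREN '('
pos=32: enter COMMENT mode (saw '/*')
exit COMMENT mode (now at pos=39)
pos=39: emit ID 'b' (now at pos=40)
DONE. 5 tokens: [STR, MINUS, SEMI, LPAREN, ID]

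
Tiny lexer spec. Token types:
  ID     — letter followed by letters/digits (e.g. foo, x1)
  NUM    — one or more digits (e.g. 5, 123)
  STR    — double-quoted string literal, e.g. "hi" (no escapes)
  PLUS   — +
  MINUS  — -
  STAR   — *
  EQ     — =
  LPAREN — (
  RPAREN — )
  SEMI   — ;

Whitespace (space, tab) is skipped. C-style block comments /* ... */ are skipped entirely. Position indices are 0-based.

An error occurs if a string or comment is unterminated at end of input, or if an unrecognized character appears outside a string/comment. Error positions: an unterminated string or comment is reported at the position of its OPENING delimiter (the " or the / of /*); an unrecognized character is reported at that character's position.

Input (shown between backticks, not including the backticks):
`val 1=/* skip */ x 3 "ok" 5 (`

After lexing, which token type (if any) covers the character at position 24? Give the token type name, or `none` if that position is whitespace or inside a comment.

pos=0: emit ID 'val' (now at pos=3)
pos=4: emit NUM '1' (now at pos=5)
pos=5: emit EQ '='
pos=6: enter COMMENT mode (saw '/*')
exit COMMENT mode (now at pos=16)
pos=17: emit ID 'x' (now at pos=18)
pos=19: emit NUM '3' (now at pos=20)
pos=21: enter STRING mode
pos=21: emit STR "ok" (now at pos=25)
pos=26: emit NUM '5' (now at pos=27)
pos=28: emit LPAREN '('
DONE. 8 tokens: [ID, NUM, EQ, ID, NUM, STR, NUM, LPAREN]
Position 24: char is '"' -> STR

Answer: STR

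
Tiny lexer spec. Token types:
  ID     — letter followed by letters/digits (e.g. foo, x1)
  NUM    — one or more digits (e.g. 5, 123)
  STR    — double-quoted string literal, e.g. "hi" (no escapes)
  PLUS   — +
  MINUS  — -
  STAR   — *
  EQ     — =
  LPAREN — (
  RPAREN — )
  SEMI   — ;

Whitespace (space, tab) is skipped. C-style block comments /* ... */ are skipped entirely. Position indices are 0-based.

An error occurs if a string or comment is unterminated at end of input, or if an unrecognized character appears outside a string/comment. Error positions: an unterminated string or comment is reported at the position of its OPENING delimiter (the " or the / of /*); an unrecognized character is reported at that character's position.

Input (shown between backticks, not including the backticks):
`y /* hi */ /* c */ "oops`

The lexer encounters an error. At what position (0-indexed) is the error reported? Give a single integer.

Answer: 19

Derivation:
pos=0: emit ID 'y' (now at pos=1)
pos=2: enter COMMENT mode (saw '/*')
exit COMMENT mode (now at pos=10)
pos=11: enter COMMENT mode (saw '/*')
exit COMMENT mode (now at pos=18)
pos=19: enter STRING mode
pos=19: ERROR — unterminated string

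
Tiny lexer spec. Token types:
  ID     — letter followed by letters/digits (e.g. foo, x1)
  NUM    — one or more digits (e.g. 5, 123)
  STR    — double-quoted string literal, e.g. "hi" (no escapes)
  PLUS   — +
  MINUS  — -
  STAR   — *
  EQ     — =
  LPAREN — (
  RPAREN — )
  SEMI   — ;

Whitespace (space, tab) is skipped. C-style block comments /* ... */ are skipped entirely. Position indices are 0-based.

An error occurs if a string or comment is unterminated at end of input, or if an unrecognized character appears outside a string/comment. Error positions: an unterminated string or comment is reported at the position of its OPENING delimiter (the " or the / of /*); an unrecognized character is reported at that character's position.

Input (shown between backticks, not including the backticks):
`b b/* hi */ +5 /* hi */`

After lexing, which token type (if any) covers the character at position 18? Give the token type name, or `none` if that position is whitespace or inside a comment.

Answer: none

Derivation:
pos=0: emit ID 'b' (now at pos=1)
pos=2: emit ID 'b' (now at pos=3)
pos=3: enter COMMENT mode (saw '/*')
exit COMMENT mode (now at pos=11)
pos=12: emit PLUS '+'
pos=13: emit NUM '5' (now at pos=14)
pos=15: enter COMMENT mode (saw '/*')
exit COMMENT mode (now at pos=23)
DONE. 4 tokens: [ID, ID, PLUS, NUM]
Position 18: char is 'h' -> none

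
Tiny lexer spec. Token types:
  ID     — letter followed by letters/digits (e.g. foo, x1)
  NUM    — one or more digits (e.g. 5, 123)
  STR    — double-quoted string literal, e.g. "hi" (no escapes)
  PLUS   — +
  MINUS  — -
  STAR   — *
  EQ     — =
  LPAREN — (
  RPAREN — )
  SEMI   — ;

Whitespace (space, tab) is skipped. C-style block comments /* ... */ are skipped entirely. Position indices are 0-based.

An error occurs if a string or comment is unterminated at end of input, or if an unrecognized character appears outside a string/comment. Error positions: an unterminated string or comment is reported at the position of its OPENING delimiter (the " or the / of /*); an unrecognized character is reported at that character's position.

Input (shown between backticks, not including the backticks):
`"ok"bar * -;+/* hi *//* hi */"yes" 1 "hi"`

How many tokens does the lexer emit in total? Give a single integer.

Answer: 9

Derivation:
pos=0: enter STRING mode
pos=0: emit STR "ok" (now at pos=4)
pos=4: emit ID 'bar' (now at pos=7)
pos=8: emit STAR '*'
pos=10: emit MINUS '-'
pos=11: emit SEMI ';'
pos=12: emit PLUS '+'
pos=13: enter COMMENT mode (saw '/*')
exit COMMENT mode (now at pos=21)
pos=21: enter COMMENT mode (saw '/*')
exit COMMENT mode (now at pos=29)
pos=29: enter STRING mode
pos=29: emit STR "yes" (now at pos=34)
pos=35: emit NUM '1' (now at pos=36)
pos=37: enter STRING mode
pos=37: emit STR "hi" (now at pos=41)
DONE. 9 tokens: [STR, ID, STAR, MINUS, SEMI, PLUS, STR, NUM, STR]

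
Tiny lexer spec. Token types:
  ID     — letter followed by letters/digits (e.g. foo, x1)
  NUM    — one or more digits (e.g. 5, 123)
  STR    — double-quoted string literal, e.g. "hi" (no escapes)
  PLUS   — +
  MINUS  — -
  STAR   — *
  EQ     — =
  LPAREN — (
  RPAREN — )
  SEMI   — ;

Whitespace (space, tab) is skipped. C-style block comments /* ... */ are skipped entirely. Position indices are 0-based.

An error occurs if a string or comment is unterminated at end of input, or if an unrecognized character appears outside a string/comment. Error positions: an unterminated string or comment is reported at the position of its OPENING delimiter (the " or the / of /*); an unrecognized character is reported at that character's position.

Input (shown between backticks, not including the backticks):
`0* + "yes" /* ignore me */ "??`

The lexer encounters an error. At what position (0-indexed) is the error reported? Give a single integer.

Answer: 27

Derivation:
pos=0: emit NUM '0' (now at pos=1)
pos=1: emit STAR '*'
pos=3: emit PLUS '+'
pos=5: enter STRING mode
pos=5: emit STR "yes" (now at pos=10)
pos=11: enter COMMENT mode (saw '/*')
exit COMMENT mode (now at pos=26)
pos=27: enter STRING mode
pos=27: ERROR — unterminated string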